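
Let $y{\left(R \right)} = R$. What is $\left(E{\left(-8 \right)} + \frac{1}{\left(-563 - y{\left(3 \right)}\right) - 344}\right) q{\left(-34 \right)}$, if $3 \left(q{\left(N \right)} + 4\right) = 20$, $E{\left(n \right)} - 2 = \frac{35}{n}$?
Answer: $- \frac{2883}{455} \approx -6.3363$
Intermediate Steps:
$E{\left(n \right)} = 2 + \frac{35}{n}$
$q{\left(N \right)} = \frac{8}{3}$ ($q{\left(N \right)} = -4 + \frac{1}{3} \cdot 20 = -4 + \frac{20}{3} = \frac{8}{3}$)
$\left(E{\left(-8 \right)} + \frac{1}{\left(-563 - y{\left(3 \right)}\right) - 344}\right) q{\left(-34 \right)} = \left(\left(2 + \frac{35}{-8}\right) + \frac{1}{\left(-563 - 3\right) - 344}\right) \frac{8}{3} = \left(\left(2 + 35 \left(- \frac{1}{8}\right)\right) + \frac{1}{\left(-563 - 3\right) - 344}\right) \frac{8}{3} = \left(\left(2 - \frac{35}{8}\right) + \frac{1}{-566 - 344}\right) \frac{8}{3} = \left(- \frac{19}{8} + \frac{1}{-910}\right) \frac{8}{3} = \left(- \frac{19}{8} - \frac{1}{910}\right) \frac{8}{3} = \left(- \frac{8649}{3640}\right) \frac{8}{3} = - \frac{2883}{455}$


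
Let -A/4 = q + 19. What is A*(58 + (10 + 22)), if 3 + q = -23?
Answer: 2520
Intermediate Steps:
q = -26 (q = -3 - 23 = -26)
A = 28 (A = -4*(-26 + 19) = -4*(-7) = 28)
A*(58 + (10 + 22)) = 28*(58 + (10 + 22)) = 28*(58 + 32) = 28*90 = 2520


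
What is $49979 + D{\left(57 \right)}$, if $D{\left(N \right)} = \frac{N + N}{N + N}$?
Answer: $49980$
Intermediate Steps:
$D{\left(N \right)} = 1$ ($D{\left(N \right)} = \frac{2 N}{2 N} = 2 N \frac{1}{2 N} = 1$)
$49979 + D{\left(57 \right)} = 49979 + 1 = 49980$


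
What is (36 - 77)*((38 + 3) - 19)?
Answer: -902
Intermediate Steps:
(36 - 77)*((38 + 3) - 19) = -41*(41 - 19) = -41*22 = -902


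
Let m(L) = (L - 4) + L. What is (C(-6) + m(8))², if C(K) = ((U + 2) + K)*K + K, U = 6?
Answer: 36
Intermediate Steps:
C(K) = K + K*(8 + K) (C(K) = ((6 + 2) + K)*K + K = (8 + K)*K + K = K*(8 + K) + K = K + K*(8 + K))
m(L) = -4 + 2*L (m(L) = (-4 + L) + L = -4 + 2*L)
(C(-6) + m(8))² = (-6*(9 - 6) + (-4 + 2*8))² = (-6*3 + (-4 + 16))² = (-18 + 12)² = (-6)² = 36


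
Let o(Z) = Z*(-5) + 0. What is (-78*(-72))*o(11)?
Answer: -308880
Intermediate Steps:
o(Z) = -5*Z (o(Z) = -5*Z + 0 = -5*Z)
(-78*(-72))*o(11) = (-78*(-72))*(-5*11) = 5616*(-55) = -308880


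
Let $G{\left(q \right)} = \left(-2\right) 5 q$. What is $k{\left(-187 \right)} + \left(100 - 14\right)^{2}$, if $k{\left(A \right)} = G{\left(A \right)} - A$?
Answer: $9453$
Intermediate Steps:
$G{\left(q \right)} = - 10 q$
$k{\left(A \right)} = - 11 A$ ($k{\left(A \right)} = - 10 A - A = - 11 A$)
$k{\left(-187 \right)} + \left(100 - 14\right)^{2} = \left(-11\right) \left(-187\right) + \left(100 - 14\right)^{2} = 2057 + 86^{2} = 2057 + 7396 = 9453$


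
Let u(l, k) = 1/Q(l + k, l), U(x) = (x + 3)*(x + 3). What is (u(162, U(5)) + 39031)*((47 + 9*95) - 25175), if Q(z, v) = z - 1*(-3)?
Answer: -216954501300/229 ≈ -9.4740e+8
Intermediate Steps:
Q(z, v) = 3 + z (Q(z, v) = z + 3 = 3 + z)
U(x) = (3 + x)² (U(x) = (3 + x)*(3 + x) = (3 + x)²)
u(l, k) = 1/(3 + k + l) (u(l, k) = 1/(3 + (l + k)) = 1/(3 + (k + l)) = 1/(3 + k + l))
(u(162, U(5)) + 39031)*((47 + 9*95) - 25175) = (1/(3 + (3 + 5)² + 162) + 39031)*((47 + 9*95) - 25175) = (1/(3 + 8² + 162) + 39031)*((47 + 855) - 25175) = (1/(3 + 64 + 162) + 39031)*(902 - 25175) = (1/229 + 39031)*(-24273) = (8938100/229)*(-24273) = -216954501300/229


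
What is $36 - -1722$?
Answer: $1758$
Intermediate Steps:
$36 - -1722 = 36 + 1722 = 1758$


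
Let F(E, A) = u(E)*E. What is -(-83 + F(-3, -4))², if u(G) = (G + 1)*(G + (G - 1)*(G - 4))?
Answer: -4489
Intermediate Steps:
u(G) = (1 + G)*(G + (-1 + G)*(-4 + G))
F(E, A) = E*(4 + E³ - 3*E²) (F(E, A) = (4 + E³ - 3*E²)*E = E*(4 + E³ - 3*E²))
-(-83 + F(-3, -4))² = -(-83 - 3*(4 + (-3)³ - 3*(-3)²))² = -(-83 - 3*(4 - 27 - 3*9))² = -(-83 - 3*(4 - 27 - 27))² = -(-83 - 3*(-50))² = -(-83 + 150)² = -1*67² = -1*4489 = -4489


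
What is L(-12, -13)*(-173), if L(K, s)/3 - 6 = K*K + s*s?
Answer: -165561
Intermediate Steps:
L(K, s) = 18 + 3*K² + 3*s² (L(K, s) = 18 + 3*(K*K + s*s) = 18 + 3*(K² + s²) = 18 + (3*K² + 3*s²) = 18 + 3*K² + 3*s²)
L(-12, -13)*(-173) = (18 + 3*(-12)² + 3*(-13)²)*(-173) = (18 + 3*144 + 3*169)*(-173) = (18 + 432 + 507)*(-173) = 957*(-173) = -165561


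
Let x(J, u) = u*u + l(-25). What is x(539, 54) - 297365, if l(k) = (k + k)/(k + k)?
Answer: -294448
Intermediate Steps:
l(k) = 1 (l(k) = (2*k)/((2*k)) = (2*k)*(1/(2*k)) = 1)
x(J, u) = 1 + u² (x(J, u) = u*u + 1 = u² + 1 = 1 + u²)
x(539, 54) - 297365 = (1 + 54²) - 297365 = (1 + 2916) - 297365 = 2917 - 297365 = -294448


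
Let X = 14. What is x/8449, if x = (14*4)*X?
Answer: 112/1207 ≈ 0.092792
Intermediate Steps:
x = 784 (x = (14*4)*14 = 56*14 = 784)
x/8449 = 784/8449 = 784*(1/8449) = 112/1207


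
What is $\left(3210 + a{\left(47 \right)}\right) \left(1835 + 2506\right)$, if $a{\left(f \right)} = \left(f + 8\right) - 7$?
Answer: $14142978$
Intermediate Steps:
$a{\left(f \right)} = 1 + f$ ($a{\left(f \right)} = \left(8 + f\right) - 7 = 1 + f$)
$\left(3210 + a{\left(47 \right)}\right) \left(1835 + 2506\right) = \left(3210 + \left(1 + 47\right)\right) \left(1835 + 2506\right) = \left(3210 + 48\right) 4341 = 3258 \cdot 4341 = 14142978$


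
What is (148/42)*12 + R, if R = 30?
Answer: 506/7 ≈ 72.286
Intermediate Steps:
(148/42)*12 + R = (148/42)*12 + 30 = (148*(1/42))*12 + 30 = (74/21)*12 + 30 = 296/7 + 30 = 506/7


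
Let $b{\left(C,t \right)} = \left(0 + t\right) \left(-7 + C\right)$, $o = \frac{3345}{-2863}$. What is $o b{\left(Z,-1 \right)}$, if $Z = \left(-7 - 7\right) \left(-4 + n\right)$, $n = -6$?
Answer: $\frac{63555}{409} \approx 155.39$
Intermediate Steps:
$o = - \frac{3345}{2863}$ ($o = 3345 \left(- \frac{1}{2863}\right) = - \frac{3345}{2863} \approx -1.1684$)
$Z = 140$ ($Z = \left(-7 - 7\right) \left(-4 - 6\right) = \left(-14\right) \left(-10\right) = 140$)
$b{\left(C,t \right)} = t \left(-7 + C\right)$
$o b{\left(Z,-1 \right)} = - \frac{3345 \left(- (-7 + 140)\right)}{2863} = - \frac{3345 \left(\left(-1\right) 133\right)}{2863} = \left(- \frac{3345}{2863}\right) \left(-133\right) = \frac{63555}{409}$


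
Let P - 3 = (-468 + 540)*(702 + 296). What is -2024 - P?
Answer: -73883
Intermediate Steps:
P = 71859 (P = 3 + (-468 + 540)*(702 + 296) = 3 + 72*998 = 3 + 71856 = 71859)
-2024 - P = -2024 - 1*71859 = -2024 - 71859 = -73883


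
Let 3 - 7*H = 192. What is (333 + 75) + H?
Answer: 381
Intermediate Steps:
H = -27 (H = 3/7 - ⅐*192 = 3/7 - 192/7 = -27)
(333 + 75) + H = (333 + 75) - 27 = 408 - 27 = 381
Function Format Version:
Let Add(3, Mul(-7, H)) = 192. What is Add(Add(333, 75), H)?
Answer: 381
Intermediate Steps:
H = -27 (H = Add(Rational(3, 7), Mul(Rational(-1, 7), 192)) = Add(Rational(3, 7), Rational(-192, 7)) = -27)
Add(Add(333, 75), H) = Add(Add(333, 75), -27) = Add(408, -27) = 381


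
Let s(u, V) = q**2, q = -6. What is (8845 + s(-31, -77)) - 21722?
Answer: -12841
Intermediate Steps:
s(u, V) = 36 (s(u, V) = (-6)**2 = 36)
(8845 + s(-31, -77)) - 21722 = (8845 + 36) - 21722 = 8881 - 21722 = -12841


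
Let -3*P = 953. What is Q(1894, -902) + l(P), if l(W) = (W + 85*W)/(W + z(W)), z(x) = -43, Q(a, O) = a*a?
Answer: 1940735655/541 ≈ 3.5873e+6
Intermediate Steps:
Q(a, O) = a**2
P = -953/3 (P = -1/3*953 = -953/3 ≈ -317.67)
l(W) = 86*W/(-43 + W) (l(W) = (W + 85*W)/(W - 43) = (86*W)/(-43 + W) = 86*W/(-43 + W))
Q(1894, -902) + l(P) = 1894**2 + 86*(-953/3)/(-43 - 953/3) = 3587236 + 86*(-953/3)/(-1082/3) = 3587236 + 86*(-953/3)*(-3/1082) = 3587236 + 40979/541 = 1940735655/541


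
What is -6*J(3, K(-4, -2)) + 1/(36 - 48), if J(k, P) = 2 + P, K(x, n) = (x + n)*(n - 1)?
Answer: -1441/12 ≈ -120.08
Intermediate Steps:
K(x, n) = (-1 + n)*(n + x) (K(x, n) = (n + x)*(-1 + n) = (-1 + n)*(n + x))
-6*J(3, K(-4, -2)) + 1/(36 - 48) = -6*(2 + ((-2)² - 1*(-2) - 1*(-4) - 2*(-4))) + 1/(36 - 48) = -6*(2 + (4 + 2 + 4 + 8)) + 1/(-12) = -6*(2 + 18) - 1/12 = -6*20 - 1/12 = -120 - 1/12 = -1441/12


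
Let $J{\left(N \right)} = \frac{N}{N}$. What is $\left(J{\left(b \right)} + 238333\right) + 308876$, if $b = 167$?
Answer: $547210$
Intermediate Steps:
$J{\left(N \right)} = 1$
$\left(J{\left(b \right)} + 238333\right) + 308876 = \left(1 + 238333\right) + 308876 = 238334 + 308876 = 547210$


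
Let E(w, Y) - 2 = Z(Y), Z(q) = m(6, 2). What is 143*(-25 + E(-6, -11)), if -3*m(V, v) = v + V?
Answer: -11011/3 ≈ -3670.3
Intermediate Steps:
m(V, v) = -V/3 - v/3 (m(V, v) = -(v + V)/3 = -(V + v)/3 = -V/3 - v/3)
Z(q) = -8/3 (Z(q) = -1/3*6 - 1/3*2 = -2 - 2/3 = -8/3)
E(w, Y) = -2/3 (E(w, Y) = 2 - 8/3 = -2/3)
143*(-25 + E(-6, -11)) = 143*(-25 - 2/3) = 143*(-77/3) = -11011/3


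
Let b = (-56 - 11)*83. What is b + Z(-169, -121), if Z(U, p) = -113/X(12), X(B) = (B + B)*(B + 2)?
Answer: -1868609/336 ≈ -5561.3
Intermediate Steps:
b = -5561 (b = -67*83 = -5561)
X(B) = 2*B*(2 + B) (X(B) = (2*B)*(2 + B) = 2*B*(2 + B))
Z(U, p) = -113/336 (Z(U, p) = -113*1/(24*(2 + 12)) = -113/(2*12*14) = -113/336)
b + Z(-169, -121) = -5561 - 113/336 = -1868609/336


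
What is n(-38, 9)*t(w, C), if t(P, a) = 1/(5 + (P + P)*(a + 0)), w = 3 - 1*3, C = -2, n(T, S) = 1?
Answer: ⅕ ≈ 0.20000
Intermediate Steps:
w = 0 (w = 3 - 3 = 0)
t(P, a) = 1/(5 + 2*P*a) (t(P, a) = 1/(5 + (2*P)*a) = 1/(5 + 2*P*a))
n(-38, 9)*t(w, C) = 1/(5 + 2*0*(-2)) = 1/(5 + 0) = 1/5 = 1*(⅕) = ⅕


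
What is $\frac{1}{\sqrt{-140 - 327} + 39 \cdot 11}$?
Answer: $\frac{429}{184508} - \frac{i \sqrt{467}}{184508} \approx 0.0023251 - 0.00011712 i$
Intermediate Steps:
$\frac{1}{\sqrt{-140 - 327} + 39 \cdot 11} = \frac{1}{\sqrt{-467} + 429} = \frac{1}{i \sqrt{467} + 429} = \frac{1}{429 + i \sqrt{467}}$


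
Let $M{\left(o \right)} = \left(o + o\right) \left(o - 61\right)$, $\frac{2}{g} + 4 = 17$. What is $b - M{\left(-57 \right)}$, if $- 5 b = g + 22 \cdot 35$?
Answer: $- \frac{884392}{65} \approx -13606.0$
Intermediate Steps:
$g = \frac{2}{13}$ ($g = \frac{2}{-4 + 17} = \frac{2}{13} \approx 0.15385$)
$M{\left(o \right)} = 2 o \left(-61 + o\right)$
$b = - \frac{10012}{65}$ ($b = - \frac{\frac{2}{13} + 22 \cdot 35}{5} = - \frac{\frac{2}{13} + 770}{5} = \left(- \frac{1}{5}\right) \frac{10012}{13} = - \frac{10012}{65} \approx -154.03$)
$b - M{\left(-57 \right)} = - \frac{10012}{65} - 2 \left(-57\right) \left(-61 - 57\right) = - \frac{10012}{65} - 2 \left(-57\right) \left(-118\right) = - \frac{10012}{65} - 13452 = - \frac{884392}{65}$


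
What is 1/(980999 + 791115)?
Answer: 1/1772114 ≈ 5.6430e-7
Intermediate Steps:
1/(980999 + 791115) = 1/1772114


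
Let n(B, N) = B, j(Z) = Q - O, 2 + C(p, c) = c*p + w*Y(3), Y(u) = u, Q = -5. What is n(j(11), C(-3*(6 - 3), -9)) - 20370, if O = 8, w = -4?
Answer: -20383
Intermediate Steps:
C(p, c) = -14 + c*p (C(p, c) = -2 + (c*p - 4*3) = -2 + (c*p - 12) = -2 + (-12 + c*p) = -14 + c*p)
j(Z) = -13 (j(Z) = -5 - 1*8 = -5 - 8 = -13)
n(j(11), C(-3*(6 - 3), -9)) - 20370 = -13 - 20370 = -20383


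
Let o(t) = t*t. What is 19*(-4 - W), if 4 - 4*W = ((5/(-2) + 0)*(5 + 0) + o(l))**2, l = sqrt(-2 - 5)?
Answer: 27379/16 ≈ 1711.2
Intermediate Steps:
l = I*sqrt(7) (l = sqrt(-7) = I*sqrt(7) ≈ 2.6458*I)
o(t) = t**2
W = -1505/16 (W = 1 - ((5/(-2) + 0)*(5 + 0) + (I*sqrt(7))**2)**2/4 = 1 - ((5*(-1/2) + 0)*5 - 7)**2/4 = 1 - ((-5/2 + 0)*5 - 7)**2/4 = 1 - (-5/2*5 - 7)**2/4 = 1 - (-25/2 - 7)**2/4 = 1 - (-39/2)**2/4 = 1 - 1/4*1521/4 = 1 - 1521/16 = -1505/16 ≈ -94.063)
19*(-4 - W) = 19*(-4 - 1*(-1505/16)) = 19*(-4 + 1505/16) = 19*(1441/16) = 27379/16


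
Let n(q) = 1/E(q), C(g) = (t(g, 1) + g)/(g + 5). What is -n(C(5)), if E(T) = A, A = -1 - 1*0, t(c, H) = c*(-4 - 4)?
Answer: 1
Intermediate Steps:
t(c, H) = -8*c (t(c, H) = c*(-8) = -8*c)
C(g) = -7*g/(5 + g) (C(g) = (-8*g + g)/(g + 5) = (-7*g)/(5 + g) = -7*g/(5 + g))
A = -1 (A = -1 + 0 = -1)
E(T) = -1
n(q) = -1 (n(q) = 1/(-1) = -1)
-n(C(5)) = -1*(-1) = 1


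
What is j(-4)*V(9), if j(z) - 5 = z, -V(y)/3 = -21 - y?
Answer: 90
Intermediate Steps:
V(y) = 63 + 3*y (V(y) = -3*(-21 - y) = 63 + 3*y)
j(z) = 5 + z
j(-4)*V(9) = (5 - 4)*(63 + 3*9) = 1*(63 + 27) = 1*90 = 90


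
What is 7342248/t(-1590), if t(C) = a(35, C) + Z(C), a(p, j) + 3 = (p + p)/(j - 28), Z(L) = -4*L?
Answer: 2969939316/2571389 ≈ 1155.0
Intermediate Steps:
a(p, j) = -3 + 2*p/(-28 + j) (a(p, j) = -3 + (p + p)/(j - 28) = -3 + (2*p)/(-28 + j) = -3 + 2*p/(-28 + j))
t(C) = -4*C + (154 - 3*C)/(-28 + C) (t(C) = (84 - 3*C + 2*35)/(-28 + C) - 4*C = (84 - 3*C + 70)/(-28 + C) - 4*C = (154 - 3*C)/(-28 + C) - 4*C = -4*C + (154 - 3*C)/(-28 + C))
7342248/t(-1590) = 7342248/(((154 - 4*(-1590)² + 109*(-1590))/(-28 - 1590))) = 7342248/(((154 - 4*2528100 - 173310)/(-1618))) = 7342248/((-(154 - 10112400 - 173310)/1618)) = 7342248/((-1/1618*(-10285556))) = 7342248/(5142778/809) = 7342248*(809/5142778) = 2969939316/2571389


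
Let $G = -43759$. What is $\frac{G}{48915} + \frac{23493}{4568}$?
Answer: $\frac{949268983}{223443720} \approx 4.2484$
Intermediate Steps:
$\frac{G}{48915} + \frac{23493}{4568} = - \frac{43759}{48915} + \frac{23493}{4568} = \frac{949268983}{223443720}$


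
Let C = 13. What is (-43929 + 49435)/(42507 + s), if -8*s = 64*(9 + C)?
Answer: 5506/42331 ≈ 0.13007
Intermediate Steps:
s = -176 (s = -8*(9 + 13) = -8*22 = -1/8*1408 = -176)
(-43929 + 49435)/(42507 + s) = (-43929 + 49435)/(42507 - 176) = 5506/42331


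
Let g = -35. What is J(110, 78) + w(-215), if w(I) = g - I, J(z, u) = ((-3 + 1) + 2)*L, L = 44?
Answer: 180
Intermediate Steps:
J(z, u) = 0 (J(z, u) = ((-3 + 1) + 2)*44 = (-2 + 2)*44 = 0*44 = 0)
w(I) = -35 - I
J(110, 78) + w(-215) = 0 + (-35 - 1*(-215)) = 0 + (-35 + 215) = 0 + 180 = 180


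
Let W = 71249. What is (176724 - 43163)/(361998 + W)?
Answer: 133561/433247 ≈ 0.30828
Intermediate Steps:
(176724 - 43163)/(361998 + W) = (176724 - 43163)/(361998 + 71249) = 133561/433247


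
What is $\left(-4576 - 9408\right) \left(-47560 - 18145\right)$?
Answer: $918818720$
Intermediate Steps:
$\left(-4576 - 9408\right) \left(-47560 - 18145\right) = \left(-4576 + \left(-21916 + 12508\right)\right) \left(-65705\right) = \left(-4576 - 9408\right) \left(-65705\right) = \left(-13984\right) \left(-65705\right) = 918818720$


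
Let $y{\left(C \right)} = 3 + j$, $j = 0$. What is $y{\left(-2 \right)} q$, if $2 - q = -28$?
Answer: $90$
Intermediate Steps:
$q = 30$ ($q = 2 - -28 = 2 + 28 = 30$)
$y{\left(C \right)} = 3$ ($y{\left(C \right)} = 3 + 0 = 3$)
$y{\left(-2 \right)} q = 3 \cdot 30 = 90$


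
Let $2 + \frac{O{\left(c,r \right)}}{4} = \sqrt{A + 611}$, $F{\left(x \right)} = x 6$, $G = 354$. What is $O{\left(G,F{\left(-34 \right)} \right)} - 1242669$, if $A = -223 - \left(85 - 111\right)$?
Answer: $-1242677 + 12 \sqrt{46} \approx -1.2426 \cdot 10^{6}$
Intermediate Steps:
$F{\left(x \right)} = 6 x$
$A = -197$ ($A = -223 - \left(85 - 111\right) = -223 - -26 = -223 + 26 = -197$)
$O{\left(c,r \right)} = -8 + 12 \sqrt{46}$ ($O{\left(c,r \right)} = -8 + 4 \sqrt{-197 + 611} = -8 + 4 \sqrt{414} = -8 + 4 \cdot 3 \sqrt{46} = -8 + 12 \sqrt{46}$)
$O{\left(G,F{\left(-34 \right)} \right)} - 1242669 = \left(-8 + 12 \sqrt{46}\right) - 1242669 = -1242677 + 12 \sqrt{46}$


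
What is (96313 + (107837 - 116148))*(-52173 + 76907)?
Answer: 2176641468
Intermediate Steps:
(96313 + (107837 - 116148))*(-52173 + 76907) = (96313 - 8311)*24734 = 88002*24734 = 2176641468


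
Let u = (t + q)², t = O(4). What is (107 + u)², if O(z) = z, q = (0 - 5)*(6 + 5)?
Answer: 7333264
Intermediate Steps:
q = -55 (q = -5*11 = -55)
t = 4
u = 2601 (u = (4 - 55)² = (-51)² = 2601)
(107 + u)² = (107 + 2601)² = 2708² = 7333264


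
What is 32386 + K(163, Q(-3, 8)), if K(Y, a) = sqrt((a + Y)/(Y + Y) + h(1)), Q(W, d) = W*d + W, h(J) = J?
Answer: 32386 + sqrt(37653)/163 ≈ 32387.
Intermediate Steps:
Q(W, d) = W + W*d
K(Y, a) = sqrt(1 + (Y + a)/(2*Y)) (K(Y, a) = sqrt((a + Y)/(Y + Y) + 1) = sqrt((Y + a)/((2*Y)) + 1) = sqrt((Y + a)*(1/(2*Y)) + 1) = sqrt((Y + a)/(2*Y) + 1) = sqrt(1 + (Y + a)/(2*Y)))
32386 + K(163, Q(-3, 8)) = 32386 + sqrt(6 + 2*(-3*(1 + 8))/163)/2 = 32386 + sqrt(6 + 2*(-3*9)*(1/163))/2 = 32386 + sqrt(6 + 2*(-27)*(1/163))/2 = 32386 + sqrt(6 - 54/163)/2 = 32386 + sqrt(924/163)/2 = 32386 + (2*sqrt(37653)/163)/2 = 32386 + sqrt(37653)/163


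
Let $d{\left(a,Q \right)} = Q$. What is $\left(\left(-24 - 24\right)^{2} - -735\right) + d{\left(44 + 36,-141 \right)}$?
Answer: $2898$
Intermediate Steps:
$\left(\left(-24 - 24\right)^{2} - -735\right) + d{\left(44 + 36,-141 \right)} = \left(\left(-24 - 24\right)^{2} - -735\right) - 141 = \left(\left(-48\right)^{2} + \left(-5 + 740\right)\right) - 141 = \left(2304 + 735\right) - 141 = 3039 - 141 = 2898$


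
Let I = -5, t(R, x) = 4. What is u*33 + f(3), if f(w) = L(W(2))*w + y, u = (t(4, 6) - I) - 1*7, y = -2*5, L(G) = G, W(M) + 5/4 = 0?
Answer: 209/4 ≈ 52.250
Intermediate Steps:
W(M) = -5/4 (W(M) = -5/4 + 0 = -5/4)
y = -10
u = 2 (u = (4 - 1*(-5)) - 1*7 = (4 + 5) - 7 = 9 - 7 = 2)
f(w) = -10 - 5*w/4 (f(w) = -5*w/4 - 10 = -10 - 5*w/4)
u*33 + f(3) = 2*33 + (-10 - 5/4*3) = 66 + (-10 - 15/4) = 66 - 55/4 = 209/4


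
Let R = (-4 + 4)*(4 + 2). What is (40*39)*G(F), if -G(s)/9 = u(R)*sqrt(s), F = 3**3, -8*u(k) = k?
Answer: 0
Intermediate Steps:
R = 0 (R = 0*6 = 0)
u(k) = -k/8
F = 27
G(s) = 0 (G(s) = -9*(-1/8*0)*sqrt(s) = -0*sqrt(s) = -9*0 = 0)
(40*39)*G(F) = (40*39)*0 = 1560*0 = 0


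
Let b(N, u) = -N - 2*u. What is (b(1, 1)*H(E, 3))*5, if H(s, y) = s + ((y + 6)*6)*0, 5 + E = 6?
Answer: -15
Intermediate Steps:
E = 1 (E = -5 + 6 = 1)
H(s, y) = s (H(s, y) = s + ((6 + y)*6)*0 = s + (36 + 6*y)*0 = s + 0 = s)
(b(1, 1)*H(E, 3))*5 = ((-1*1 - 2*1)*1)*5 = ((-1 - 2)*1)*5 = -3*1*5 = -3*5 = -15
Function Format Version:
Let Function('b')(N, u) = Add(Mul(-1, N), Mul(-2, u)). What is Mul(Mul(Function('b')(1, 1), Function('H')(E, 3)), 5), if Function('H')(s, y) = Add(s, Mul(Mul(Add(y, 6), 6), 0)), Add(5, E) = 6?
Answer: -15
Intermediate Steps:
E = 1 (E = Add(-5, 6) = 1)
Function('H')(s, y) = s (Function('H')(s, y) = Add(s, Mul(Mul(Add(6, y), 6), 0)) = Add(s, Mul(Add(36, Mul(6, y)), 0)) = Add(s, 0) = s)
Mul(Mul(Function('b')(1, 1), Function('H')(E, 3)), 5) = Mul(Mul(Add(Mul(-1, 1), Mul(-2, 1)), 1), 5) = Mul(Mul(Add(-1, -2), 1), 5) = Mul(Mul(-3, 1), 5) = Mul(-3, 5) = -15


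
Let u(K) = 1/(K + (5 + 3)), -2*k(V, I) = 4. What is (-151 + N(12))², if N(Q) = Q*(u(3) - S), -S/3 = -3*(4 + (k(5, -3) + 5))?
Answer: 99301225/121 ≈ 8.2067e+5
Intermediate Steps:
k(V, I) = -2 (k(V, I) = -½*4 = -2)
S = 63 (S = -(-9)*(4 + (-2 + 5)) = -(-9)*(4 + 3) = -(-9)*7 = -3*(-21) = 63)
u(K) = 1/(8 + K) (u(K) = 1/(K + 8) = 1/(8 + K))
N(Q) = -692*Q/11 (N(Q) = Q*(1/(8 + 3) - 1*63) = Q*(1/11 - 63) = Q*(-692/11) = -692*Q/11)
(-151 + N(12))² = (-151 - 692/11*12)² = (-151 - 8304/11)² = (-9965/11)² = 99301225/121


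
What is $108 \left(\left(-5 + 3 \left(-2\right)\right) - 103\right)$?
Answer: $-12312$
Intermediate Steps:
$108 \left(\left(-5 + 3 \left(-2\right)\right) - 103\right) = 108 \left(\left(-5 - 6\right) - 103\right) = 108 \left(-11 - 103\right) = 108 \left(-114\right) = -12312$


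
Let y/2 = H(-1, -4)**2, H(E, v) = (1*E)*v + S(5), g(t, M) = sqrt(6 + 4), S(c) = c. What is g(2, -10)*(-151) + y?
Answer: 162 - 151*sqrt(10) ≈ -315.50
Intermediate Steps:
g(t, M) = sqrt(10)
H(E, v) = 5 + E*v (H(E, v) = (1*E)*v + 5 = E*v + 5 = 5 + E*v)
y = 162 (y = 2*(5 - 1*(-4))**2 = 2*(5 + 4)**2 = 2*9**2 = 2*81 = 162)
g(2, -10)*(-151) + y = sqrt(10)*(-151) + 162 = -151*sqrt(10) + 162 = 162 - 151*sqrt(10)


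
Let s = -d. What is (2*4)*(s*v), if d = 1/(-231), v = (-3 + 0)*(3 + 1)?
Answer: -32/77 ≈ -0.41558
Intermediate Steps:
v = -12 (v = -3*4 = -12)
d = -1/231 ≈ -0.0043290
s = 1/231 (s = -1*(-1/231) = 1/231 ≈ 0.0043290)
(2*4)*(s*v) = (2*4)*((1/231)*(-12)) = 8*(-4/77) = -32/77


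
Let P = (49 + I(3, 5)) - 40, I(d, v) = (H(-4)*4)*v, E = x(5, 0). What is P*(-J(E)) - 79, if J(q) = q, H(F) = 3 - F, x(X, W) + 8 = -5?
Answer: 1858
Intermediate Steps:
x(X, W) = -13 (x(X, W) = -8 - 5 = -13)
E = -13
I(d, v) = 28*v (I(d, v) = ((3 - 1*(-4))*4)*v = ((3 + 4)*4)*v = (7*4)*v = 28*v)
P = 149 (P = (49 + 28*5) - 40 = (49 + 140) - 40 = 189 - 40 = 149)
P*(-J(E)) - 79 = 149*(-1*(-13)) - 79 = 149*13 - 79 = 1937 - 79 = 1858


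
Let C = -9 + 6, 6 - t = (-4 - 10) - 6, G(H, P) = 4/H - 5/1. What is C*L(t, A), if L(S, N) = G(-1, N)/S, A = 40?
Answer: 27/26 ≈ 1.0385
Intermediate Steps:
G(H, P) = -5 + 4/H (G(H, P) = 4/H - 5*1 = 4/H - 5 = -5 + 4/H)
t = 26 (t = 6 - ((-4 - 10) - 6) = 6 - (-14 - 6) = 6 - 1*(-20) = 6 + 20 = 26)
L(S, N) = -9/S (L(S, N) = (-5 + 4/(-1))/S = (-5 + 4*(-1))/S = (-5 - 4)/S = -9/S)
C = -3
C*L(t, A) = -(-27)/26 = -3*(-9/26) = 27/26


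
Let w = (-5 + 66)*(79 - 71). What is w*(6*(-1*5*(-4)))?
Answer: 58560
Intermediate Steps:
w = 488 (w = 61*8 = 488)
w*(6*(-1*5*(-4))) = 488*(6*(-1*5*(-4))) = 488*(6*(-5*(-4))) = 488*(6*20) = 488*120 = 58560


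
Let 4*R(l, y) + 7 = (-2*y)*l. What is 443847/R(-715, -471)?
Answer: -1775388/673537 ≈ -2.6359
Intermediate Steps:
R(l, y) = -7/4 - l*y/2 (R(l, y) = -7/4 + ((-2*y)*l)/4 = -7/4 + (-2*l*y)/4 = -7/4 - l*y/2)
443847/R(-715, -471) = 443847/(-7/4 - ½*(-715)*(-471)) = 443847/(-7/4 - 336765/2) = 443847/(-673537/4) = 443847*(-4/673537) = -1775388/673537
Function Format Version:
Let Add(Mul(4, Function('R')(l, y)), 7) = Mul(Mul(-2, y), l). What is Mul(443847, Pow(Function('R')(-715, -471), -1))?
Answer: Rational(-1775388, 673537) ≈ -2.6359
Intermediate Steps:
Function('R')(l, y) = Add(Rational(-7, 4), Mul(Rational(-1, 2), l, y)) (Function('R')(l, y) = Add(Rational(-7, 4), Mul(Rational(1, 4), Mul(Mul(-2, y), l))) = Add(Rational(-7, 4), Mul(Rational(1, 4), Mul(-2, l, y))) = Add(Rational(-7, 4), Mul(Rational(-1, 2), l, y)))
Mul(443847, Pow(Function('R')(-715, -471), -1)) = Mul(443847, Pow(Add(Rational(-7, 4), Mul(Rational(-1, 2), -715, -471)), -1)) = Mul(443847, Pow(Add(Rational(-7, 4), Rational(-336765, 2)), -1)) = Mul(443847, Pow(Rational(-673537, 4), -1)) = Mul(443847, Rational(-4, 673537)) = Rational(-1775388, 673537)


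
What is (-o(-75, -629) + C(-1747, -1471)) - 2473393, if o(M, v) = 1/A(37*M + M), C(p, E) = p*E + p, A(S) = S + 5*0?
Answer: 269886451/2850 ≈ 94697.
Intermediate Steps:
A(S) = S (A(S) = S + 0 = S)
C(p, E) = p + E*p (C(p, E) = E*p + p = p + E*p)
o(M, v) = 1/(38*M) (o(M, v) = 1/(37*M + M) = 1/(38*M))
(-o(-75, -629) + C(-1747, -1471)) - 2473393 = (-1/(38*(-75)) - 1747*(1 - 1471)) - 2473393 = (-(-1)/(38*75) - 1747*(-1470)) - 2473393 = (-1*(-1/2850) + 2568090) - 2473393 = (1/2850 + 2568090) - 2473393 = 7319056501/2850 - 2473393 = 269886451/2850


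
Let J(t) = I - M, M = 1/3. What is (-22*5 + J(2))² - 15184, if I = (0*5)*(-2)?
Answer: -27095/9 ≈ -3010.6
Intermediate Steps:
I = 0 (I = 0*(-2) = 0)
M = ⅓ ≈ 0.33333
J(t) = -⅓ (J(t) = 0 - 1*⅓ = 0 - ⅓ = -⅓)
(-22*5 + J(2))² - 15184 = (-22*5 - ⅓)² - 15184 = (-110 - ⅓)² - 15184 = (-331/3)² - 15184 = 109561/9 - 15184 = -27095/9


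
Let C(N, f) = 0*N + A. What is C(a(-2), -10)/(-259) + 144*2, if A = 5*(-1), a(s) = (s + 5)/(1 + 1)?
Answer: 74597/259 ≈ 288.02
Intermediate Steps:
a(s) = 5/2 + s/2 (a(s) = (5 + s)/2 = (5 + s)*(1/2) = 5/2 + s/2)
A = -5
C(N, f) = -5 (C(N, f) = 0*N - 5 = 0 - 5 = -5)
C(a(-2), -10)/(-259) + 144*2 = -5/(-259) + 144*2 = -5*(-1/259) + 288 = 5/259 + 288 = 74597/259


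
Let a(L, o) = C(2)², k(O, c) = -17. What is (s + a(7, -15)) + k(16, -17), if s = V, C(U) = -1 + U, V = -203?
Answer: -219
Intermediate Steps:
s = -203
a(L, o) = 1 (a(L, o) = (-1 + 2)² = 1² = 1)
(s + a(7, -15)) + k(16, -17) = (-203 + 1) - 17 = -202 - 17 = -219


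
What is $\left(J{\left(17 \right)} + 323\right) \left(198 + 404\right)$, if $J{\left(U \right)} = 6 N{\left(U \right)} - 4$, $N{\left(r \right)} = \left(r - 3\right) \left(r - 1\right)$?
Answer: $1001126$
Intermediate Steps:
$N{\left(r \right)} = \left(-1 + r\right) \left(-3 + r\right)$ ($N{\left(r \right)} = \left(-3 + r\right) \left(-1 + r\right) = \left(-1 + r\right) \left(-3 + r\right)$)
$J{\left(U \right)} = 14 - 24 U + 6 U^{2}$ ($J{\left(U \right)} = 6 \left(3 + U^{2} - 4 U\right) - 4 = \left(18 - 24 U + 6 U^{2}\right) - 4 = 14 - 24 U + 6 U^{2}$)
$\left(J{\left(17 \right)} + 323\right) \left(198 + 404\right) = \left(\left(14 - 408 + 6 \cdot 17^{2}\right) + 323\right) \left(198 + 404\right) = \left(\left(14 - 408 + 6 \cdot 289\right) + 323\right) 602 = \left(\left(14 - 408 + 1734\right) + 323\right) 602 = \left(1340 + 323\right) 602 = 1663 \cdot 602 = 1001126$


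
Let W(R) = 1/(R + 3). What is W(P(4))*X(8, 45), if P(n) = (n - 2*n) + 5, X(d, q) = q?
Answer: 45/4 ≈ 11.250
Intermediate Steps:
P(n) = 5 - n (P(n) = -n + 5 = 5 - n)
W(R) = 1/(3 + R)
W(P(4))*X(8, 45) = 45/(3 + (5 - 1*4)) = 45/(3 + (5 - 4)) = 45/(3 + 1) = 45/4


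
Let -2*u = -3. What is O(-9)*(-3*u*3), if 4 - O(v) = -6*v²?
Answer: -6615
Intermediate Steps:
u = 3/2 (u = -½*(-3) = 3/2 ≈ 1.5000)
O(v) = 4 + 6*v² (O(v) = 4 - (-6)*v² = 4 + 6*v²)
O(-9)*(-3*u*3) = (4 + 6*(-9)²)*(-3*3/2*3) = (4 + 6*81)*(-9/2*3) = (4 + 486)*(-27/2) = 490*(-27/2) = -6615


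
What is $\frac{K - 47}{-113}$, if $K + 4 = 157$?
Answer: $- \frac{106}{113} \approx -0.93805$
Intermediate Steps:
$K = 153$ ($K = -4 + 157 = 153$)
$\frac{K - 47}{-113} = \frac{153 - 47}{-113} = 106 \left(- \frac{1}{113}\right) = - \frac{106}{113}$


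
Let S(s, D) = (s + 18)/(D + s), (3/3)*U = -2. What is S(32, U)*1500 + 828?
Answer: 3328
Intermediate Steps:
U = -2
S(s, D) = (18 + s)/(D + s)
S(32, U)*1500 + 828 = ((18 + 32)/(-2 + 32))*1500 + 828 = (50/30)*1500 + 828 = ((1/30)*50)*1500 + 828 = (5/3)*1500 + 828 = 2500 + 828 = 3328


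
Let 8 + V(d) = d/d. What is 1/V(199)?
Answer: -1/7 ≈ -0.14286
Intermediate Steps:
V(d) = -7 (V(d) = -8 + d/d = -8 + 1 = -7)
1/V(199) = 1/(-7) = -1/7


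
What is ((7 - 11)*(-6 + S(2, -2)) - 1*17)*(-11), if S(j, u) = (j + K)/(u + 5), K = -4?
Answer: -319/3 ≈ -106.33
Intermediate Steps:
S(j, u) = (-4 + j)/(5 + u) (S(j, u) = (j - 4)/(u + 5) = (-4 + j)/(5 + u))
((7 - 11)*(-6 + S(2, -2)) - 1*17)*(-11) = ((7 - 11)*(-6 + (-4 + 2)/(5 - 2)) - 1*17)*(-11) = (-4*(-6 - 2/3) - 17)*(-11) = (-4*(-6 + (⅓)*(-2)) - 17)*(-11) = (-4*(-6 - ⅔) - 17)*(-11) = (-4*(-20/3) - 17)*(-11) = (80/3 - 17)*(-11) = (29/3)*(-11) = -319/3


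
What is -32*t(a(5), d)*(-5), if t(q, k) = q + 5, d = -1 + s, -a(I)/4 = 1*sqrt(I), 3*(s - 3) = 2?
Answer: 800 - 640*sqrt(5) ≈ -631.08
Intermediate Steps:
s = 11/3 (s = 3 + (1/3)*2 = 3 + 2/3 = 11/3 ≈ 3.6667)
a(I) = -4*sqrt(I)
d = 8/3 (d = -1 + 11/3 = 8/3 ≈ 2.6667)
t(q, k) = 5 + q
-32*t(a(5), d)*(-5) = -32*(5 - 4*sqrt(5))*(-5) = (-160 + 128*sqrt(5))*(-5) = 800 - 640*sqrt(5)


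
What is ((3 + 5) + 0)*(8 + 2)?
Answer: 80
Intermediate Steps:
((3 + 5) + 0)*(8 + 2) = (8 + 0)*10 = 8*10 = 80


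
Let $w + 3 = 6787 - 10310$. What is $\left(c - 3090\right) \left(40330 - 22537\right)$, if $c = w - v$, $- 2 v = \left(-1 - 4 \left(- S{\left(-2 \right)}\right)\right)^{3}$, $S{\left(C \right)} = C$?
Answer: $- \frac{248408073}{2} \approx -1.242 \cdot 10^{8}$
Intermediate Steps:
$w = -3526$ ($w = -3 + \left(6787 - 10310\right) = -3 - 3523 = -3526$)
$v = \frac{729}{2}$ ($v = - \frac{\left(-1 - 4 \left(\left(-1\right) \left(-2\right)\right)\right)^{3}}{2} = - \frac{\left(-1 - 8\right)^{3}}{2} = - \frac{\left(-9\right)^{3}}{2} = \left(- \frac{1}{2}\right) \left(-729\right) = \frac{729}{2} \approx 364.5$)
$c = - \frac{7781}{2}$ ($c = -3526 - \frac{729}{2} = - \frac{7781}{2} \approx -3890.5$)
$\left(c - 3090\right) \left(40330 - 22537\right) = \left(- \frac{7781}{2} - 3090\right) \left(40330 - 22537\right) = \left(- \frac{13961}{2}\right) 17793 = - \frac{248408073}{2}$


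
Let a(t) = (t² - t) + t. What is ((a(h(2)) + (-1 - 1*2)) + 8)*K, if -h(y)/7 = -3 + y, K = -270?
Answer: -14580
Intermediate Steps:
h(y) = 21 - 7*y (h(y) = -7*(-3 + y) = 21 - 7*y)
a(t) = t²
((a(h(2)) + (-1 - 1*2)) + 8)*K = (((21 - 7*2)² + (-1 - 1*2)) + 8)*(-270) = (((21 - 14)² + (-1 - 2)) + 8)*(-270) = ((7² - 3) + 8)*(-270) = ((49 - 3) + 8)*(-270) = (46 + 8)*(-270) = 54*(-270) = -14580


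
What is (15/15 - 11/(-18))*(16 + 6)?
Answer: 319/9 ≈ 35.444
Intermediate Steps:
(15/15 - 11/(-18))*(16 + 6) = (15*(1/15) - 11*(-1/18))*22 = (1 + 11/18)*22 = (29/18)*22 = 319/9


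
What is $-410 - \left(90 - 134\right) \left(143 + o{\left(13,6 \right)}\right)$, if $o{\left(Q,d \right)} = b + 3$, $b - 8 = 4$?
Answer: $6542$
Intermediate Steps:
$b = 12$ ($b = 8 + 4 = 12$)
$o{\left(Q,d \right)} = 15$ ($o{\left(Q,d \right)} = 12 + 3 = 15$)
$-410 - \left(90 - 134\right) \left(143 + o{\left(13,6 \right)}\right) = -410 - \left(90 - 134\right) \left(143 + 15\right) = -410 - \left(-44\right) 158 = -410 - -6952 = -410 + 6952 = 6542$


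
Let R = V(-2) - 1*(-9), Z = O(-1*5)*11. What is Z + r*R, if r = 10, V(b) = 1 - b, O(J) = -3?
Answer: 87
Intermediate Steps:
Z = -33 (Z = -3*11 = -33)
R = 12 (R = (1 - 1*(-2)) - 1*(-9) = (1 + 2) + 9 = 3 + 9 = 12)
Z + r*R = -33 + 10*12 = -33 + 120 = 87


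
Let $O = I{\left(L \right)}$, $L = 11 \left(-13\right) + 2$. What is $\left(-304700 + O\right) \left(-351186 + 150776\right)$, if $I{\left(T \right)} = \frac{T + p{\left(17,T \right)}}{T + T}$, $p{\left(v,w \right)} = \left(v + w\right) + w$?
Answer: $\frac{8610114023770}{141} \approx 6.1065 \cdot 10^{10}$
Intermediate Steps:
$p{\left(v,w \right)} = v + 2 w$
$L = -141$ ($L = -143 + 2 = -141$)
$I{\left(T \right)} = \frac{17 + 3 T}{2 T}$ ($I{\left(T \right)} = \frac{T + \left(17 + 2 T\right)}{T + T} = \frac{17 + 3 T}{2 T}$)
$O = \frac{203}{141}$ ($O = \frac{17 + 3 \left(-141\right)}{2 \left(-141\right)} = \frac{1}{2} \left(- \frac{1}{141}\right) \left(17 - 423\right) = \frac{1}{2} \left(- \frac{1}{141}\right) \left(-406\right) = \frac{203}{141} \approx 1.4397$)
$\left(-304700 + O\right) \left(-351186 + 150776\right) = \left(-304700 + \frac{203}{141}\right) \left(-351186 + 150776\right) = \left(- \frac{42962497}{141}\right) \left(-200410\right) = \frac{8610114023770}{141}$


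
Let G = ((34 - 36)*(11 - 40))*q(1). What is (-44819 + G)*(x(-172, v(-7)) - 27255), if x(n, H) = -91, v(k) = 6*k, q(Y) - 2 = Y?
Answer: 1220862170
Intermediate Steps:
q(Y) = 2 + Y
G = 174 (G = ((34 - 36)*(11 - 40))*(2 + 1) = -2*(-29)*3 = 58*3 = 174)
(-44819 + G)*(x(-172, v(-7)) - 27255) = (-44819 + 174)*(-91 - 27255) = -44645*(-27346) = 1220862170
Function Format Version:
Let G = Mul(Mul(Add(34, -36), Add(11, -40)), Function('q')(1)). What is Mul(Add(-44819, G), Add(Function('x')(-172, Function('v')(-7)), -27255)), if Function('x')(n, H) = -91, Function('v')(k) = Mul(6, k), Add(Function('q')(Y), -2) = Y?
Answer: 1220862170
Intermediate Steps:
Function('q')(Y) = Add(2, Y)
G = 174 (G = Mul(Mul(Add(34, -36), Add(11, -40)), Add(2, 1)) = Mul(Mul(-2, -29), 3) = Mul(58, 3) = 174)
Mul(Add(-44819, G), Add(Function('x')(-172, Function('v')(-7)), -27255)) = Mul(Add(-44819, 174), Add(-91, -27255)) = Mul(-44645, -27346) = 1220862170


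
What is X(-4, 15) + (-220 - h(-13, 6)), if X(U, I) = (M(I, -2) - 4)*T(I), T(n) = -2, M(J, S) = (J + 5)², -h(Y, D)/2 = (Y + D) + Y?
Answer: -1052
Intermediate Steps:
h(Y, D) = -4*Y - 2*D (h(Y, D) = -2*((Y + D) + Y) = -2*((D + Y) + Y) = -2*(D + 2*Y) = -4*Y - 2*D)
M(J, S) = (5 + J)²
X(U, I) = 8 - 2*(5 + I)² (X(U, I) = ((5 + I)² - 4)*(-2) = (-4 + (5 + I)²)*(-2) = 8 - 2*(5 + I)²)
X(-4, 15) + (-220 - h(-13, 6)) = (8 - 2*(5 + 15)²) + (-220 - (-4*(-13) - 2*6)) = (8 - 2*20²) + (-220 - (52 - 12)) = (8 - 2*400) + (-220 - 1*40) = (8 - 800) + (-220 - 40) = -792 - 260 = -1052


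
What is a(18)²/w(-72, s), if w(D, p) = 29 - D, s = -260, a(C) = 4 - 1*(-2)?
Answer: 36/101 ≈ 0.35644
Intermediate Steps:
a(C) = 6 (a(C) = 4 + 2 = 6)
a(18)²/w(-72, s) = 6²/(29 - 1*(-72)) = 36/(29 + 72) = 36/101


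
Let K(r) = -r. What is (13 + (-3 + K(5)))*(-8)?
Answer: -40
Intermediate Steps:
(13 + (-3 + K(5)))*(-8) = (13 + (-3 - 1*5))*(-8) = (13 + (-3 - 5))*(-8) = (13 - 8)*(-8) = 5*(-8) = -40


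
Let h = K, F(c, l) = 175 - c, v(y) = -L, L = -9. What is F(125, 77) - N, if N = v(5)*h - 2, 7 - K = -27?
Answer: -254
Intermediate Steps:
v(y) = 9 (v(y) = -1*(-9) = 9)
K = 34 (K = 7 - 1*(-27) = 7 + 27 = 34)
h = 34
N = 304 (N = 9*34 - 2 = 306 - 2 = 304)
F(125, 77) - N = (175 - 1*125) - 1*304 = (175 - 125) - 304 = 50 - 304 = -254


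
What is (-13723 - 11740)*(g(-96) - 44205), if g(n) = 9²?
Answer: 1123529412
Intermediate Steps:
g(n) = 81
(-13723 - 11740)*(g(-96) - 44205) = (-13723 - 11740)*(81 - 44205) = -25463*(-44124) = 1123529412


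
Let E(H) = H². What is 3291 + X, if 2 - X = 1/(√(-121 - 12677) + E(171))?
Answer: 34761431226/10556159 + I*√158/95005431 ≈ 3293.0 + 1.3231e-7*I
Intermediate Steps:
X = 2 - 1/(29241 + 9*I*√158) (X = 2 - 1/(√(-121 - 12677) + 171²) = 2 - 1/(√(-12798) + 29241) = 2 - 1/(9*I*√158 + 29241) = 2 - 1/(29241 + 9*I*√158) ≈ 2.0 + 1.3231e-7*I)
3291 + X = 3291 + (21111957/10556159 + I*√158/95005431) = 34761431226/10556159 + I*√158/95005431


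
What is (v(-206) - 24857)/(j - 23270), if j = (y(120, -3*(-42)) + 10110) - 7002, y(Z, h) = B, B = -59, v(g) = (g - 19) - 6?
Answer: 25088/20221 ≈ 1.2407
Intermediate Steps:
v(g) = -25 + g (v(g) = (-19 + g) - 6 = -25 + g)
y(Z, h) = -59
j = 3049 (j = (-59 + 10110) - 7002 = 10051 - 7002 = 3049)
(v(-206) - 24857)/(j - 23270) = ((-25 - 206) - 24857)/(3049 - 23270) = (-231 - 24857)/(-20221) = -25088*(-1/20221) = 25088/20221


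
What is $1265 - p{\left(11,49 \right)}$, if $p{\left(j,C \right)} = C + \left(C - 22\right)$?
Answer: $1189$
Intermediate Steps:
$p{\left(j,C \right)} = -22 + 2 C$ ($p{\left(j,C \right)} = C + \left(-22 + C\right) = -22 + 2 C$)
$1265 - p{\left(11,49 \right)} = 1265 - \left(-22 + 2 \cdot 49\right) = 1265 - \left(-22 + 98\right) = 1265 - 76 = 1189$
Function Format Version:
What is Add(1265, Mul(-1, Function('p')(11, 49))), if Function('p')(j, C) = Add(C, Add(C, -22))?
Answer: 1189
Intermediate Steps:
Function('p')(j, C) = Add(-22, Mul(2, C)) (Function('p')(j, C) = Add(C, Add(-22, C)) = Add(-22, Mul(2, C)))
Add(1265, Mul(-1, Function('p')(11, 49))) = Add(1265, Mul(-1, Add(-22, Mul(2, 49)))) = Add(1265, Mul(-1, Add(-22, 98))) = Add(1265, Mul(-1, 76)) = Add(1265, -76) = 1189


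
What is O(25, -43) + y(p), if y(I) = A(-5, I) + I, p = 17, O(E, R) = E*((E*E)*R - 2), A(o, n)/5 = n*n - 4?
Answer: -670483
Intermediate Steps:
A(o, n) = -20 + 5*n**2 (A(o, n) = 5*(n*n - 4) = 5*(n**2 - 4) = 5*(-4 + n**2) = -20 + 5*n**2)
O(E, R) = E*(-2 + R*E**2) (O(E, R) = E*(E**2*R - 2) = E*(R*E**2 - 2) = E*(-2 + R*E**2))
y(I) = -20 + I + 5*I**2 (y(I) = (-20 + 5*I**2) + I = -20 + I + 5*I**2)
O(25, -43) + y(p) = 25*(-2 - 43*25**2) + (-20 + 17 + 5*17**2) = 25*(-2 - 43*625) + (-20 + 17 + 5*289) = 25*(-2 - 26875) + (-20 + 17 + 1445) = 25*(-26877) + 1442 = -671925 + 1442 = -670483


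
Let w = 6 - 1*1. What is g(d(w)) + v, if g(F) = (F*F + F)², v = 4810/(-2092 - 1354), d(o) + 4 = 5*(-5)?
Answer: 1136047307/1723 ≈ 6.5934e+5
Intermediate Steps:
w = 5 (w = 6 - 1 = 5)
d(o) = -29 (d(o) = -4 + 5*(-5) = -4 - 25 = -29)
v = -2405/1723 (v = 4810/(-3446) = 4810*(-1/3446) = -2405/1723 ≈ -1.3958)
g(F) = (F + F²)² (g(F) = (F² + F)² = (F + F²)²)
g(d(w)) + v = (-29)²*(1 - 29)² - 2405/1723 = 841*(-28)² - 2405/1723 = 841*784 - 2405/1723 = 659344 - 2405/1723 = 1136047307/1723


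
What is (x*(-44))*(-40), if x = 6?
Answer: 10560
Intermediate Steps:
(x*(-44))*(-40) = (6*(-44))*(-40) = -264*(-40) = 10560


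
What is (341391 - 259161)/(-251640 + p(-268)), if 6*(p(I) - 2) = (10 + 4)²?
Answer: -123345/377408 ≈ -0.32682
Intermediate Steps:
p(I) = 104/3 (p(I) = 2 + (10 + 4)²/6 = 2 + (⅙)*14² = 2 + (⅙)*196 = 2 + 98/3 = 104/3)
(341391 - 259161)/(-251640 + p(-268)) = (341391 - 259161)/(-251640 + 104/3) = 82230/(-754816/3) = 82230*(-3/754816) = -123345/377408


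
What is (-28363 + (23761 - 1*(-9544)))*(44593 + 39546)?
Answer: 415814938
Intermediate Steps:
(-28363 + (23761 - 1*(-9544)))*(44593 + 39546) = (-28363 + (23761 + 9544))*84139 = (-28363 + 33305)*84139 = 4942*84139 = 415814938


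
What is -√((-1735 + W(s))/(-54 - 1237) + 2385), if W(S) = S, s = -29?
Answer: -3*√441923501/1291 ≈ -48.850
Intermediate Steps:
-√((-1735 + W(s))/(-54 - 1237) + 2385) = -√((-1735 - 29)/(-54 - 1237) + 2385) = -√(-1764/(-1291) + 2385) = -√(-1764*(-1/1291) + 2385) = -√(1764/1291 + 2385) = -√(3080799/1291) = -3*√441923501/1291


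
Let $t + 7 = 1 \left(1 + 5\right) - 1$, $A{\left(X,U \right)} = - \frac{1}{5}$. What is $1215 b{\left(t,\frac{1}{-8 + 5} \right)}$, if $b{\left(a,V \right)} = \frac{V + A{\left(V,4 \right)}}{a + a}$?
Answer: $162$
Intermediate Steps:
$A{\left(X,U \right)} = - \frac{1}{5}$ ($A{\left(X,U \right)} = \left(-1\right) \frac{1}{5} = - \frac{1}{5}$)
$t = -2$ ($t = -7 - \left(1 - \left(1 + 5\right)\right) = -7 + \left(1 \cdot 6 - 1\right) = -7 + \left(6 - 1\right) = -7 + 5 = -2$)
$b{\left(a,V \right)} = \frac{- \frac{1}{5} + V}{2 a}$ ($b{\left(a,V \right)} = \frac{V - \frac{1}{5}}{a + a} = \frac{- \frac{1}{5} + V}{2 a}$)
$1215 b{\left(t,\frac{1}{-8 + 5} \right)} = 1215 \frac{-1 + \frac{5}{-8 + 5}}{10 \left(-2\right)} = 1215 \cdot \frac{1}{10} \left(- \frac{1}{2}\right) \left(-1 + \frac{5}{-3}\right) = 1215 \cdot \frac{1}{10} \left(- \frac{1}{2}\right) \left(-1 + 5 \left(- \frac{1}{3}\right)\right) = 1215 \cdot \frac{1}{10} \left(- \frac{1}{2}\right) \left(-1 - \frac{5}{3}\right) = 1215 \cdot \frac{1}{10} \left(- \frac{1}{2}\right) \left(- \frac{8}{3}\right) = 1215 \cdot \frac{2}{15} = 162$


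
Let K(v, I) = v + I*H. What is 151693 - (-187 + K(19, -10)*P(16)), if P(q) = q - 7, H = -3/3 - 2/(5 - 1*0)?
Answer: 151583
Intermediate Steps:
H = -7/5 (H = -3*1/3 - 2/(5 + 0) = -1 - 2/5 = -7/5 ≈ -1.4000)
K(v, I) = v - 7*I/5 (K(v, I) = v + I*(-7/5) = v - 7*I/5)
P(q) = -7 + q
151693 - (-187 + K(19, -10)*P(16)) = 151693 - (-187 + (19 - 7/5*(-10))*(-7 + 16)) = 151693 - (-187 + (19 + 14)*9) = 151693 - (-187 + 33*9) = 151693 - (-187 + 297) = 151693 - 1*110 = 151693 - 110 = 151583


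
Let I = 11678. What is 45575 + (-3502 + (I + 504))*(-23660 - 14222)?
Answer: -328770185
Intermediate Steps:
45575 + (-3502 + (I + 504))*(-23660 - 14222) = 45575 + (-3502 + (11678 + 504))*(-23660 - 14222) = 45575 + (-3502 + 12182)*(-37882) = 45575 + 8680*(-37882) = 45575 - 328815760 = -328770185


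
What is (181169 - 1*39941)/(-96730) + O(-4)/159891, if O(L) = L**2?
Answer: -11289769234/7733128215 ≈ -1.4599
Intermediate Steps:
(181169 - 1*39941)/(-96730) + O(-4)/159891 = (181169 - 1*39941)/(-96730) + (-4)**2/159891 = (181169 - 39941)*(-1/96730) + 16*(1/159891) = 141228*(-1/96730) + 16/159891 = -70614/48365 + 16/159891 = -11289769234/7733128215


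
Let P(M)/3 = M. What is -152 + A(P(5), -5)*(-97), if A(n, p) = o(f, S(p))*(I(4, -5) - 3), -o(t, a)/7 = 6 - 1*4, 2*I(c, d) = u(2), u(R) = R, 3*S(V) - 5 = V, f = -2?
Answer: -2868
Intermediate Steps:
P(M) = 3*M
S(V) = 5/3 + V/3
I(c, d) = 1 (I(c, d) = (½)*2 = 1)
o(t, a) = -14 (o(t, a) = -7*(6 - 1*4) = -7*(6 - 4) = -7*2 = -14)
A(n, p) = 28 (A(n, p) = -14*(1 - 3) = -14*(-2) = 28)
-152 + A(P(5), -5)*(-97) = -152 + 28*(-97) = -152 - 2716 = -2868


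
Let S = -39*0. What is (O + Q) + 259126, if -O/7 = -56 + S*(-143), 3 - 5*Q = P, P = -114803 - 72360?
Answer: 1484756/5 ≈ 2.9695e+5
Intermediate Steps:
S = 0
P = -187163
Q = 187166/5 (Q = ⅗ - ⅕*(-187163) = ⅗ + 187163/5 = 187166/5 ≈ 37433.)
O = 392 (O = -7*(-56 + 0*(-143)) = -7*(-56 + 0) = -7*(-56) = 392)
(O + Q) + 259126 = (392 + 187166/5) + 259126 = 189126/5 + 259126 = 1484756/5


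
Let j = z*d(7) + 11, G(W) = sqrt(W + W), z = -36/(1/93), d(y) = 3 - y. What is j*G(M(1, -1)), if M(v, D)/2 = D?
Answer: 26806*I ≈ 26806.0*I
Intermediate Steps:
M(v, D) = 2*D
z = -3348 (z = -36/1/93 = -36*93 = -3348)
G(W) = sqrt(2)*sqrt(W) (G(W) = sqrt(2*W) = sqrt(2)*sqrt(W))
j = 13403 (j = -3348*(3 - 1*7) + 11 = -3348*(3 - 7) + 11 = -3348*(-4) + 11 = 13392 + 11 = 13403)
j*G(M(1, -1)) = 13403*(sqrt(2)*sqrt(2*(-1))) = 13403*(sqrt(2)*sqrt(-2)) = 13403*(sqrt(2)*(I*sqrt(2))) = 13403*(2*I) = 26806*I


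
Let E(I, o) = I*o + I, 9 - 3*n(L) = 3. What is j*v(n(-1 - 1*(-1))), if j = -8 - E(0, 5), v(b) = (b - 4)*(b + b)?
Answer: 64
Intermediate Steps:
n(L) = 2 (n(L) = 3 - ⅓*3 = 3 - 1 = 2)
E(I, o) = I + I*o
v(b) = 2*b*(-4 + b) (v(b) = (-4 + b)*(2*b) = 2*b*(-4 + b))
j = -8 (j = -8 - 0*(1 + 5) = -8 - 0*6 = -8 - 1*0 = -8 + 0 = -8)
j*v(n(-1 - 1*(-1))) = -16*2*(-4 + 2) = -16*2*(-2) = -8*(-8) = 64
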